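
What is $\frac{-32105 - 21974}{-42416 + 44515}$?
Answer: $- \frac{54079}{2099} \approx -25.764$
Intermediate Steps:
$\frac{-32105 - 21974}{-42416 + 44515} = - \frac{54079}{2099}$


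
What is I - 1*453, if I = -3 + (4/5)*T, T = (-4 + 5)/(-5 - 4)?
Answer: -20524/45 ≈ -456.09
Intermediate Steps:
T = -⅑ (T = 1/(-9) = 1*(-⅑) = -⅑ ≈ -0.11111)
I = -139/45 (I = -3 + (4/5)*(-⅑) = -3 + (4*(⅕))*(-⅑) = -3 + (⅘)*(-⅑) = -3 - 4/45 = -139/45 ≈ -3.0889)
I - 1*453 = -139/45 - 1*453 = -139/45 - 453 = -20524/45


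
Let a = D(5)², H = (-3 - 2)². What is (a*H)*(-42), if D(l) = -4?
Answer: -16800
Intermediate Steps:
H = 25 (H = (-5)² = 25)
a = 16 (a = (-4)² = 16)
(a*H)*(-42) = (16*25)*(-42) = 400*(-42) = -16800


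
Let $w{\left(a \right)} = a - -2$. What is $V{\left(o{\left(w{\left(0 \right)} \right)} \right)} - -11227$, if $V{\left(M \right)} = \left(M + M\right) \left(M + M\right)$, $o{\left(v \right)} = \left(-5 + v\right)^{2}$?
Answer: $11551$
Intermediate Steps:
$w{\left(a \right)} = 2 + a$ ($w{\left(a \right)} = a + 2 = 2 + a$)
$V{\left(M \right)} = 4 M^{2}$ ($V{\left(M \right)} = 2 M 2 M = 4 M^{2}$)
$V{\left(o{\left(w{\left(0 \right)} \right)} \right)} - -11227 = 4 \left(\left(-5 + \left(2 + 0\right)\right)^{2}\right)^{2} - -11227 = 4 \left(\left(-5 + 2\right)^{2}\right)^{2} + 11227 = 4 \left(\left(-3\right)^{2}\right)^{2} + 11227 = 4 \cdot 9^{2} + 11227 = 4 \cdot 81 + 11227 = 324 + 11227 = 11551$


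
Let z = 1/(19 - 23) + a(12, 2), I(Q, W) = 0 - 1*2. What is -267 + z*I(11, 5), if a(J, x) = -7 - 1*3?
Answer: -493/2 ≈ -246.50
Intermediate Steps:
I(Q, W) = -2 (I(Q, W) = 0 - 2 = -2)
a(J, x) = -10 (a(J, x) = -7 - 3 = -10)
z = -41/4 (z = 1/(19 - 23) - 10 = 1/(-4) - 10 = -1/4 - 10 = -41/4 ≈ -10.250)
-267 + z*I(11, 5) = -267 - 41/4*(-2) = -267 + 41/2 = -493/2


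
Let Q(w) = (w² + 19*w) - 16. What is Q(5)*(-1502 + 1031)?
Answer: -48984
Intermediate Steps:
Q(w) = -16 + w² + 19*w
Q(5)*(-1502 + 1031) = (-16 + 5² + 19*5)*(-1502 + 1031) = (-16 + 25 + 95)*(-471) = 104*(-471) = -48984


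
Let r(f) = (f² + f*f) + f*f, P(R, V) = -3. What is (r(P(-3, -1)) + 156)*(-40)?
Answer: -7320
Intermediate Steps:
r(f) = 3*f² (r(f) = (f² + f²) + f² = 2*f² + f² = 3*f²)
(r(P(-3, -1)) + 156)*(-40) = (3*(-3)² + 156)*(-40) = (3*9 + 156)*(-40) = (27 + 156)*(-40) = 183*(-40) = -7320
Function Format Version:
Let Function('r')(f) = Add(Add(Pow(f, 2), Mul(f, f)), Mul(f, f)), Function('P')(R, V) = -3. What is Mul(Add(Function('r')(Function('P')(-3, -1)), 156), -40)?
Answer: -7320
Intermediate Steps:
Function('r')(f) = Mul(3, Pow(f, 2)) (Function('r')(f) = Add(Add(Pow(f, 2), Pow(f, 2)), Pow(f, 2)) = Add(Mul(2, Pow(f, 2)), Pow(f, 2)) = Mul(3, Pow(f, 2)))
Mul(Add(Function('r')(Function('P')(-3, -1)), 156), -40) = Mul(Add(Mul(3, Pow(-3, 2)), 156), -40) = Mul(Add(Mul(3, 9), 156), -40) = Mul(Add(27, 156), -40) = Mul(183, -40) = -7320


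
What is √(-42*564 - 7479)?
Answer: 3*I*√3463 ≈ 176.54*I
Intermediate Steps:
√(-42*564 - 7479) = √(-23688 - 7479) = √(-31167) = 3*I*√3463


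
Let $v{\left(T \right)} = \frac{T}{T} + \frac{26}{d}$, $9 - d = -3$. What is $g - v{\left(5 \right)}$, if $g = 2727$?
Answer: $\frac{16343}{6} \approx 2723.8$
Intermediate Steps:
$d = 12$ ($d = 9 - -3 = 9 + 3 = 12$)
$v{\left(T \right)} = \frac{19}{6}$ ($v{\left(T \right)} = \frac{T}{T} + \frac{26}{12} = 1 + 26 \cdot \frac{1}{12} = 1 + \frac{13}{6} = \frac{19}{6}$)
$g - v{\left(5 \right)} = 2727 - \frac{19}{6} = \frac{16343}{6}$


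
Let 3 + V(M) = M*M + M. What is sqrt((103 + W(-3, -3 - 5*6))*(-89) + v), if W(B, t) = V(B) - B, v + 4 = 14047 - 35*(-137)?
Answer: sqrt(9137) ≈ 95.588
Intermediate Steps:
v = 18838 (v = -4 + (14047 - 35*(-137)) = -4 + (14047 + 4795) = -4 + 18842 = 18838)
V(M) = -3 + M + M**2 (V(M) = -3 + (M*M + M) = -3 + (M**2 + M) = -3 + (M + M**2) = -3 + M + M**2)
W(B, t) = -3 + B**2 (W(B, t) = (-3 + B + B**2) - B = -3 + B**2)
sqrt((103 + W(-3, -3 - 5*6))*(-89) + v) = sqrt((103 + (-3 + (-3)**2))*(-89) + 18838) = sqrt((103 + (-3 + 9))*(-89) + 18838) = sqrt((103 + 6)*(-89) + 18838) = sqrt(109*(-89) + 18838) = sqrt(-9701 + 18838) = sqrt(9137)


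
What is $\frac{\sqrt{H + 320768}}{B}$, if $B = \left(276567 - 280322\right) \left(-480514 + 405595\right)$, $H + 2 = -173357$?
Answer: $\frac{\sqrt{147409}}{281320845} \approx 1.3648 \cdot 10^{-6}$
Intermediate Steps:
$H = -173359$ ($H = -2 - 173357 = -173359$)
$B = 281320845$ ($B = \left(-3755\right) \left(-74919\right) = 281320845$)
$\frac{\sqrt{H + 320768}}{B} = \frac{\sqrt{-173359 + 320768}}{281320845} = \sqrt{147409} \cdot \frac{1}{281320845} = \frac{\sqrt{147409}}{281320845}$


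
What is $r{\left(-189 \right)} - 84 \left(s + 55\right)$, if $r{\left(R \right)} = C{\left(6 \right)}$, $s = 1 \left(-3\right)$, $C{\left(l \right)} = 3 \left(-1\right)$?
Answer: $-4371$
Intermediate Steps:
$C{\left(l \right)} = -3$
$s = -3$
$r{\left(R \right)} = -3$
$r{\left(-189 \right)} - 84 \left(s + 55\right) = -3 - 84 \left(-3 + 55\right) = -3 - 84 \cdot 52 = -3 - 4368 = -4371$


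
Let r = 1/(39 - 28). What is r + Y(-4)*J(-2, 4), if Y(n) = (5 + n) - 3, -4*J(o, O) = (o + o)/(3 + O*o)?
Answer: 27/55 ≈ 0.49091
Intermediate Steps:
J(o, O) = -o/(2*(3 + O*o)) (J(o, O) = -(o + o)/(4*(3 + O*o)) = -2*o/(4*(3 + O*o)) = -o/(2*(3 + O*o)))
r = 1/11 ≈ 0.090909
Y(n) = 2 + n
r + Y(-4)*J(-2, 4) = 1/11 + (2 - 4)*(-1*(-2)/(6 + 2*4*(-2))) = 1/11 - (-2)*(-2)/(6 - 16) = 1/11 - (-2)*(-2)/(-10) = 1/11 - (-2)*(-2)*(-1)/10 = 1/11 - 2*(-1/5) = 1/11 + 2/5 = 27/55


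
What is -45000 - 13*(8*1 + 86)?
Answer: -46222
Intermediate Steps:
-45000 - 13*(8*1 + 86) = -45000 - 13*(8 + 86) = -45000 - 13*94 = -45000 - 1*1222 = -45000 - 1222 = -46222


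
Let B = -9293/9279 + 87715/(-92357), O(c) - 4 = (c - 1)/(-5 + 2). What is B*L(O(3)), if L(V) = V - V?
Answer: 0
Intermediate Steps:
O(c) = 13/3 - c/3 (O(c) = 4 + (c - 1)/(-5 + 2) = 4 + (-1 + c)/(-3) = 4 + (-1 + c)*(-1/3) = 4 + (1/3 - c/3) = 13/3 - c/3)
B = -1672181086/856980603 (B = -9293*1/9279 + 87715*(-1/92357) = -9293/9279 - 87715/92357 = -1672181086/856980603 ≈ -1.9512)
L(V) = 0
B*L(O(3)) = -1672181086/856980603*0 = 0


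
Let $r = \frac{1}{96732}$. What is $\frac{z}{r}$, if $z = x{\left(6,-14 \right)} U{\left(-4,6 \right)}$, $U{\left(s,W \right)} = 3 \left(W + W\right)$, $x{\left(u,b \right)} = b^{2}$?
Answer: $682540992$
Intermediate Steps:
$U{\left(s,W \right)} = 6 W$ ($U{\left(s,W \right)} = 3 \cdot 2 W = 6 W$)
$r = \frac{1}{96732} \approx 1.0338 \cdot 10^{-5}$
$z = 7056$ ($z = \left(-14\right)^{2} \cdot 6 \cdot 6 = 196 \cdot 36 = 7056$)
$\frac{z}{r} = 7056 \frac{1}{\frac{1}{96732}} = 7056 \cdot 96732 = 682540992$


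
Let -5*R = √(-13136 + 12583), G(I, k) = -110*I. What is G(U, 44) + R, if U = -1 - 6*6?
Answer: 4070 - I*√553/5 ≈ 4070.0 - 4.7032*I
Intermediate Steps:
U = -37 (U = -1 - 36 = -37)
R = -I*√553/5 (R = -√(-13136 + 12583)/5 = -I*√553/5 ≈ -4.7032*I)
G(U, 44) + R = -110*(-37) - I*√553/5 = 4070 - I*√553/5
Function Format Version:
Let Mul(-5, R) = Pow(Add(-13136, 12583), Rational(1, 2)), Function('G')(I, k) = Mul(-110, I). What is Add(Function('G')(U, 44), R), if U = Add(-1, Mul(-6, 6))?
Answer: Add(4070, Mul(Rational(-1, 5), I, Pow(553, Rational(1, 2)))) ≈ Add(4070.0, Mul(-4.7032, I))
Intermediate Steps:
U = -37 (U = Add(-1, -36) = -37)
R = Mul(Rational(-1, 5), I, Pow(553, Rational(1, 2))) (R = Mul(Rational(-1, 5), Pow(Add(-13136, 12583), Rational(1, 2))) = Mul(Rational(-1, 5), Pow(-553, Rational(1, 2))) = Mul(Rational(-1, 5), Mul(I, Pow(553, Rational(1, 2)))) = Mul(Rational(-1, 5), I, Pow(553, Rational(1, 2))) ≈ Mul(-4.7032, I))
Add(Function('G')(U, 44), R) = Add(Mul(-110, -37), Mul(Rational(-1, 5), I, Pow(553, Rational(1, 2)))) = Add(4070, Mul(Rational(-1, 5), I, Pow(553, Rational(1, 2))))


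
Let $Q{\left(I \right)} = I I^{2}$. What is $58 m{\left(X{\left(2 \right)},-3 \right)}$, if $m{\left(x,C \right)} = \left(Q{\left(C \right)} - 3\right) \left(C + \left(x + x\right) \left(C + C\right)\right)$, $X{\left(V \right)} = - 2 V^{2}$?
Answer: $-161820$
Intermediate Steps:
$Q{\left(I \right)} = I^{3}$
$m{\left(x,C \right)} = \left(-3 + C^{3}\right) \left(C + 4 C x\right)$ ($m{\left(x,C \right)} = \left(C^{3} - 3\right) \left(C + \left(x + x\right) \left(C + C\right)\right) = \left(-3 + C^{3}\right) \left(C + 2 x 2 C\right) = \left(-3 + C^{3}\right) \left(C + 4 C x\right)$)
$58 m{\left(X{\left(2 \right)},-3 \right)} = 58 \left(- 3 \left(-3 + \left(-3\right)^{3} - 12 \left(- 2 \cdot 2^{2}\right) + 4 \left(- 2 \cdot 2^{2}\right) \left(-3\right)^{3}\right)\right) = 58 \left(- 3 \left(-3 - 27 - 12 \left(\left(-2\right) 4\right) + 4 \left(\left(-2\right) 4\right) \left(-27\right)\right)\right) = 58 \left(- 3 \left(-3 - 27 - -96 + 4 \left(-8\right) \left(-27\right)\right)\right) = 58 \left(- 3 \left(-3 - 27 + 96 + 864\right)\right) = 58 \left(\left(-3\right) 930\right) = 58 \left(-2790\right) = -161820$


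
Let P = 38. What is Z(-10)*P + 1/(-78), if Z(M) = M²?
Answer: 296399/78 ≈ 3800.0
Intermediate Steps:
Z(-10)*P + 1/(-78) = (-10)²*38 + 1/(-78) = 100*38 - 1/78 = 3800 - 1/78 = 296399/78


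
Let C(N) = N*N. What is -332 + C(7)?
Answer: -283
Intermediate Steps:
C(N) = N²
-332 + C(7) = -332 + 7² = -332 + 49 = -283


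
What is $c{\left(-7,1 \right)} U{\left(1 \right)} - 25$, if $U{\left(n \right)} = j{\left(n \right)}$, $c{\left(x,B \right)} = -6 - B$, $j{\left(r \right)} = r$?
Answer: $-32$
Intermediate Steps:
$U{\left(n \right)} = n$
$c{\left(-7,1 \right)} U{\left(1 \right)} - 25 = \left(-6 - 1\right) 1 - 25 = \left(-7\right) 1 - 25 = -7 - 25 = -32$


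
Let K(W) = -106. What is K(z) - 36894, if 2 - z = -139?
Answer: -37000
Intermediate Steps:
z = 141 (z = 2 - 1*(-139) = 2 + 139 = 141)
K(z) - 36894 = -106 - 36894 = -37000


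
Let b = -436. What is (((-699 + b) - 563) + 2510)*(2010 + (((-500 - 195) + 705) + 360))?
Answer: 1932560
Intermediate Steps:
(((-699 + b) - 563) + 2510)*(2010 + (((-500 - 195) + 705) + 360)) = (((-699 - 436) - 563) + 2510)*(2010 + (((-500 - 195) + 705) + 360)) = ((-1135 - 563) + 2510)*(2010 + ((-695 + 705) + 360)) = (-1698 + 2510)*(2010 + (10 + 360)) = 812*(2010 + 370) = 812*2380 = 1932560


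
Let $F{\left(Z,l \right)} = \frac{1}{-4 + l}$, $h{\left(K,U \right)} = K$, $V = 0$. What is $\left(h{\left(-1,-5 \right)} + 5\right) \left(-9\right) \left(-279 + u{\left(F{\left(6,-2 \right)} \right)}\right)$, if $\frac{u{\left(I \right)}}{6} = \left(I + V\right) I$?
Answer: $10038$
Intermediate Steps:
$u{\left(I \right)} = 6 I^{2}$ ($u{\left(I \right)} = 6 \left(I + 0\right) I = 6 I I = 6 I^{2}$)
$\left(h{\left(-1,-5 \right)} + 5\right) \left(-9\right) \left(-279 + u{\left(F{\left(6,-2 \right)} \right)}\right) = \left(-1 + 5\right) \left(-9\right) \left(-279 + 6 \left(\frac{1}{-4 - 2}\right)^{2}\right) = 4 \left(-9\right) \left(-279 + 6 \left(\frac{1}{-6}\right)^{2}\right) = - 36 \left(-279 + 6 \left(- \frac{1}{6}\right)^{2}\right) = - 36 \left(-279 + 6 \cdot \frac{1}{36}\right) = - 36 \left(-279 + \frac{1}{6}\right) = \left(-36\right) \left(- \frac{1673}{6}\right) = 10038$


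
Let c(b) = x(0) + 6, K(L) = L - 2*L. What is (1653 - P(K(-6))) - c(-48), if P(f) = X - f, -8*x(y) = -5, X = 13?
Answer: 13115/8 ≈ 1639.4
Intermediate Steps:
K(L) = -L
x(y) = 5/8 (x(y) = -1/8*(-5) = 5/8)
P(f) = 13 - f
c(b) = 53/8 (c(b) = 5/8 + 6 = 53/8)
(1653 - P(K(-6))) - c(-48) = (1653 - (13 - (-1)*(-6))) - 1*53/8 = (1653 - (13 - 1*6)) - 53/8 = (1653 - (13 - 6)) - 53/8 = (1653 - 1*7) - 53/8 = (1653 - 7) - 53/8 = 1646 - 53/8 = 13115/8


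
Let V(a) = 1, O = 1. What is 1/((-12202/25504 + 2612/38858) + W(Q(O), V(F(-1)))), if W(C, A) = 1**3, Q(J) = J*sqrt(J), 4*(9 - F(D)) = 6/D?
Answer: 247758608/145876391 ≈ 1.6984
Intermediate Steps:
F(D) = 9 - 3/(2*D)
Q(J) = J**(3/2)
W(C, A) = 1
1/((-12202/25504 + 2612/38858) + W(Q(O), V(F(-1)))) = 1/((-12202/25504 + 2612/38858) + 1) = 1/((-12202*1/25504 + 2612*(1/38858)) + 1) = 1/((-6101/12752 + 1306/19429) + 1) = 1/(-101882217/247758608 + 1) = 1/(145876391/247758608) = 247758608/145876391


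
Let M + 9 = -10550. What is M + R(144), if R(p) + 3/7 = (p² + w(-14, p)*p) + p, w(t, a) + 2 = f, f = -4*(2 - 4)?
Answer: 78292/7 ≈ 11185.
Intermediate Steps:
M = -10559 (M = -9 - 10550 = -10559)
f = 8 (f = -4*(-2) = 8)
w(t, a) = 6 (w(t, a) = -2 + 8 = 6)
R(p) = -3/7 + p² + 7*p (R(p) = -3/7 + ((p² + 6*p) + p) = -3/7 + (p² + 7*p) = -3/7 + p² + 7*p)
M + R(144) = -10559 + (-3/7 + 144² + 7*144) = -10559 + (-3/7 + 20736 + 1008) = -10559 + 152205/7 = 78292/7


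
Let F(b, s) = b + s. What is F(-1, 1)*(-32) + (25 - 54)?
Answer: -29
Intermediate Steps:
F(-1, 1)*(-32) + (25 - 54) = (-1 + 1)*(-32) + (25 - 54) = 0*(-32) - 29 = 0 - 29 = -29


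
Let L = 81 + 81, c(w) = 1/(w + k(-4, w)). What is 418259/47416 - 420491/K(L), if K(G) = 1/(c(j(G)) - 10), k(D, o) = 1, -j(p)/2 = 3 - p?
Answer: 63582419430005/15125704 ≈ 4.2036e+6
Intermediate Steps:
j(p) = -6 + 2*p (j(p) = -2*(3 - p) = -6 + 2*p)
c(w) = 1/(1 + w) (c(w) = 1/(w + 1) = 1/(1 + w))
L = 162
K(G) = 1/(-10 + 1/(-5 + 2*G)) (K(G) = 1/(1/(1 + (-6 + 2*G)) - 10) = 1/(1/(-5 + 2*G) - 10) = 1/(-10 + 1/(-5 + 2*G)))
418259/47416 - 420491/K(L) = 418259/47416 - 420491*(-51 + 20*162)/(5 - 2*162) = 418259*(1/47416) - 420491*(-51 + 3240)/(5 - 324) = 418259/47416 - 420491/(-319/3189) = 418259/47416 - 420491*(-3189/319) = 418259/47416 + 1340945799/319 = 63582419430005/15125704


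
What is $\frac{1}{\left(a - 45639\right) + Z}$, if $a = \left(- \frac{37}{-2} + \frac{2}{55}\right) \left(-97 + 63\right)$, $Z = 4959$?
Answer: $- \frac{55}{2272063} \approx -2.4207 \cdot 10^{-5}$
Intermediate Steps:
$a = - \frac{34663}{55}$ ($a = \left(\left(-37\right) \left(- \frac{1}{2}\right) + 2 \cdot \frac{1}{55}\right) \left(-34\right) = \left(\frac{37}{2} + \frac{2}{55}\right) \left(-34\right) = \frac{2039}{110} \left(-34\right) = - \frac{34663}{55} \approx -630.24$)
$\frac{1}{\left(a - 45639\right) + Z} = \frac{1}{\left(- \frac{34663}{55} - 45639\right) + 4959} = \frac{1}{- \frac{2544808}{55} + 4959} = \frac{1}{- \frac{2272063}{55}} = - \frac{55}{2272063}$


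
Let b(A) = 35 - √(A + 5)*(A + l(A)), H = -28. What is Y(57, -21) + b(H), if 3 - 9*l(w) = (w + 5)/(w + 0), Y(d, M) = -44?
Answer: -9 + 6995*I*√23/252 ≈ -9.0 + 133.12*I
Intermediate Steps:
l(w) = ⅓ - (5 + w)/(9*w) (l(w) = ⅓ - (w + 5)/(9*(w + 0)) = ⅓ - (5 + w)/(9*w))
b(A) = 35 - √(5 + A)*(A + (-5 + 2*A)/(9*A)) (b(A) = 35 - √(A + 5)*(A + (-5 + 2*A)/(9*A)) = 35 - √(5 + A)*(A + (-5 + 2*A)/(9*A)))
Y(57, -21) + b(H) = -44 + (-28*(35 - 1*(-28)*√(5 - 28)) + √(5 - 28)*(5 - 2*(-28))/9)/(-28) = -44 - (-28*(35 - 1*(-28)*√(-23)) + √(-23)*(5 + 56)/9)/28 = -44 - (-28*(35 - 1*(-28)*I*√23) + (⅑)*(I*√23)*61)/28 = -44 - (-28*(35 + 28*I*√23) + 61*I*√23/9)/28 = -44 - ((-980 - 784*I*√23) + 61*I*√23/9)/28 = -44 - (-980 - 6995*I*√23/9)/28 = -44 + (35 + 6995*I*√23/252) = -9 + 6995*I*√23/252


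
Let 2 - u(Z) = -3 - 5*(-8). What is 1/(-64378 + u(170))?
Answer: -1/64413 ≈ -1.5525e-5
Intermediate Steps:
u(Z) = -35 (u(Z) = 2 - (-3 - 5*(-8)) = 2 - (-3 + 40) = 2 - 1*37 = 2 - 37 = -35)
1/(-64378 + u(170)) = 1/(-64378 - 35) = 1/(-64413) = -1/64413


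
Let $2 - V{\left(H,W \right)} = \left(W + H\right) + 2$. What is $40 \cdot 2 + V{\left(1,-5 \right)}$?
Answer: $84$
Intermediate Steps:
$V{\left(H,W \right)} = - H - W$ ($V{\left(H,W \right)} = 2 - \left(\left(W + H\right) + 2\right) = 2 - \left(\left(H + W\right) + 2\right) = 2 - \left(2 + H + W\right) = - H - W$)
$40 \cdot 2 + V{\left(1,-5 \right)} = 40 \cdot 2 - -4 = 80 + \left(-1 + 5\right) = 80 + 4 = 84$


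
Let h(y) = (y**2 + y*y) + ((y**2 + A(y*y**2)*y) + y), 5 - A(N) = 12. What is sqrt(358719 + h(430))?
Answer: sqrt(910839) ≈ 954.38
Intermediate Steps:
A(N) = -7 (A(N) = 5 - 1*12 = 5 - 12 = -7)
h(y) = -6*y + 3*y**2 (h(y) = (y**2 + y*y) + ((y**2 - 7*y) + y) = (y**2 + y**2) + (y**2 - 6*y) = 2*y**2 + (y**2 - 6*y) = -6*y + 3*y**2)
sqrt(358719 + h(430)) = sqrt(358719 + 3*430*(-2 + 430)) = sqrt(358719 + 3*430*428) = sqrt(358719 + 552120) = sqrt(910839)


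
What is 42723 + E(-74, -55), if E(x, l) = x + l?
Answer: 42594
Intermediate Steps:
E(x, l) = l + x
42723 + E(-74, -55) = 42723 + (-55 - 74) = 42723 - 129 = 42594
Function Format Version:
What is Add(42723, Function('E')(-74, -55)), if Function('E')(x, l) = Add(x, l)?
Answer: 42594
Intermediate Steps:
Function('E')(x, l) = Add(l, x)
Add(42723, Function('E')(-74, -55)) = Add(42723, Add(-55, -74)) = Add(42723, -129) = 42594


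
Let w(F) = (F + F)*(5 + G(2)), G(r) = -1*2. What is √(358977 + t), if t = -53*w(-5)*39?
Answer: √420987 ≈ 648.83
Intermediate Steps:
G(r) = -2
w(F) = 6*F (w(F) = (F + F)*(5 - 2) = (2*F)*3 = 6*F)
t = 62010 (t = -318*(-5)*39 = -53*(-30)*39 = 1590*39 = 62010)
√(358977 + t) = √(358977 + 62010) = √420987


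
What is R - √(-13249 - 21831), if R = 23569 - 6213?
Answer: 17356 - 2*I*√8770 ≈ 17356.0 - 187.3*I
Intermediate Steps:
R = 17356
R - √(-13249 - 21831) = 17356 - √(-13249 - 21831) = 17356 - √(-35080) = 17356 - 2*I*√8770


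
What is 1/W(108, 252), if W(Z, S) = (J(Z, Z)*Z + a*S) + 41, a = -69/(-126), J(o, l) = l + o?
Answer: 1/23507 ≈ 4.2541e-5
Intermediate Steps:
a = 23/42 (a = -69*(-1/126) = 23/42 ≈ 0.54762)
W(Z, S) = 41 + 2*Z² + 23*S/42 (W(Z, S) = ((Z + Z)*Z + 23*S/42) + 41 = ((2*Z)*Z + 23*S/42) + 41 = (2*Z² + 23*S/42) + 41 = 41 + 2*Z² + 23*S/42)
1/W(108, 252) = 1/(41 + 2*108² + (23/42)*252) = 1/(41 + 2*11664 + 138) = 1/(41 + 23328 + 138) = 1/23507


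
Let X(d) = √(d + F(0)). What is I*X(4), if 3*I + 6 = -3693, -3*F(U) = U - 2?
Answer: -411*√42 ≈ -2663.6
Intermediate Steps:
F(U) = ⅔ - U/3 (F(U) = -(U - 2)/3 = -(-2 + U)/3 = ⅔ - U/3)
X(d) = √(⅔ + d) (X(d) = √(d + (⅔ - ⅓*0)) = √(d + (⅔ + 0)) = √(d + ⅔) = √(⅔ + d))
I = -1233 (I = -2 + (⅓)*(-3693) = -2 - 1231 = -1233)
I*X(4) = -411*√(6 + 9*4) = -411*√(6 + 36) = -411*√42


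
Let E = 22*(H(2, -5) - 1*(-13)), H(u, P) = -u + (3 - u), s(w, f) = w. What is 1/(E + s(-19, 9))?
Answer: 1/245 ≈ 0.0040816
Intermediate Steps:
H(u, P) = 3 - 2*u
E = 264 (E = 22*((3 - 2*2) - 1*(-13)) = 22*((3 - 4) + 13) = 22*(-1 + 13) = 22*12 = 264)
1/(E + s(-19, 9)) = 1/(264 - 19) = 1/245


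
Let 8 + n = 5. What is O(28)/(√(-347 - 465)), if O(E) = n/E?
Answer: 3*I*√203/11368 ≈ 0.00376*I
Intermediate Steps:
n = -3 (n = -8 + 5 = -3)
O(E) = -3/E
O(28)/(√(-347 - 465)) = (-3/28)/(√(-347 - 465)) = (-3*1/28)/(√(-812)) = -3*(-I*√203/406)/28 = -(-3)*I*√203/11368 = 3*I*√203/11368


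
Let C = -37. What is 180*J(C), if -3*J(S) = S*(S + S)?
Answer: -164280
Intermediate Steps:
J(S) = -2*S²/3 (J(S) = -S*(S + S)/3 = -S*2*S/3 = -2*S²/3)
180*J(C) = 180*(-⅔*(-37)²) = 180*(-⅔*1369) = 180*(-2738/3) = -164280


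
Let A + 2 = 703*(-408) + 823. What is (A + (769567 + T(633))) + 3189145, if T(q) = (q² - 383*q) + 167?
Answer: 3831126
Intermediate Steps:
T(q) = 167 + q² - 383*q
A = -286003 (A = -2 + (703*(-408) + 823) = -2 + (-286824 + 823) = -2 - 286001 = -286003)
(A + (769567 + T(633))) + 3189145 = (-286003 + (769567 + (167 + 633² - 383*633))) + 3189145 = (-286003 + (769567 + (167 + 400689 - 242439))) + 3189145 = (-286003 + (769567 + 158417)) + 3189145 = (-286003 + 927984) + 3189145 = 641981 + 3189145 = 3831126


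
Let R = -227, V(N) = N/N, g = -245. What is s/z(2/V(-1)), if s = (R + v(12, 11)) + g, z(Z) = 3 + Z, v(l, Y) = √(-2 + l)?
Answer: -472/5 + √10/5 ≈ -93.768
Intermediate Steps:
V(N) = 1
s = -472 + √10 (s = (-227 + √(-2 + 12)) - 245 = (-227 + √10) - 245 = -472 + √10 ≈ -468.84)
s/z(2/V(-1)) = (-472 + √10)/(3 + 2/1) = (-472 + √10)/(3 + 2*1) = (-472 + √10)/(3 + 2) = (-472 + √10)/5 = (-472 + √10)*(⅕) = -472/5 + √10/5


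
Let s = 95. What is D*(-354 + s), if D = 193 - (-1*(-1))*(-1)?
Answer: -50246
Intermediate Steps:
D = 194 (D = 193 - (-1) = 193 - 1*(-1) = 193 + 1 = 194)
D*(-354 + s) = 194*(-354 + 95) = 194*(-259) = -50246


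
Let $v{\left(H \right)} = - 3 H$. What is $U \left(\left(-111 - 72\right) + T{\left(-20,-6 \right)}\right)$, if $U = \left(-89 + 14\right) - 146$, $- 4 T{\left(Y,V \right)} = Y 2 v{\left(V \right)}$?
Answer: $663$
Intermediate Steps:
$T{\left(Y,V \right)} = \frac{3 V Y}{2}$ ($T{\left(Y,V \right)} = - \frac{Y 2 \left(- 3 V\right)}{4} = - \frac{2 Y \left(- 3 V\right)}{4} = - \frac{\left(-6\right) V Y}{4} = \frac{3 V Y}{2}$)
$U = -221$ ($U = -75 - 146 = -221$)
$U \left(\left(-111 - 72\right) + T{\left(-20,-6 \right)}\right) = - 221 \left(\left(-111 - 72\right) + \frac{3}{2} \left(-6\right) \left(-20\right)\right) = - 221 \left(-183 + 180\right) = \left(-221\right) \left(-3\right) = 663$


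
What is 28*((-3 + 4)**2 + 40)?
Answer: 1148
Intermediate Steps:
28*((-3 + 4)**2 + 40) = 28*(1**2 + 40) = 28*(1 + 40) = 28*41 = 1148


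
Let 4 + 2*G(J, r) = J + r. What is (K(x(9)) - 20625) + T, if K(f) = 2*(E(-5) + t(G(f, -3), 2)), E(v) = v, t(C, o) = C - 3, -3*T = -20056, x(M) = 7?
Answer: -41867/3 ≈ -13956.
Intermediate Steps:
G(J, r) = -2 + J/2 + r/2 (G(J, r) = -2 + (J + r)/2 = -2 + (J/2 + r/2) = -2 + J/2 + r/2)
T = 20056/3 (T = -⅓*(-20056) = 20056/3 ≈ 6685.3)
t(C, o) = -3 + C
K(f) = -23 + f (K(f) = 2*(-5 + (-3 + (-2 + f/2 + (½)*(-3)))) = 2*(-5 + (-3 + (-2 + f/2 - 3/2))) = 2*(-5 + (-3 + (-7/2 + f/2))) = 2*(-5 + (-13/2 + f/2)) = 2*(-23/2 + f/2) = -23 + f)
(K(x(9)) - 20625) + T = ((-23 + 7) - 20625) + 20056/3 = (-16 - 20625) + 20056/3 = -20641 + 20056/3 = -41867/3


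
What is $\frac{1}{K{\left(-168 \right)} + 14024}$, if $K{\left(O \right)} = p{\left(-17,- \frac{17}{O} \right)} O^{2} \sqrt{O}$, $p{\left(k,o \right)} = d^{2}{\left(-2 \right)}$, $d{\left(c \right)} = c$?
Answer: $\frac{1753}{267680227208} - \frac{3528 i \sqrt{42}}{33460028401} \approx 6.5489 \cdot 10^{-9} - 6.8332 \cdot 10^{-7} i$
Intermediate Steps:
$p{\left(k,o \right)} = 4$ ($p{\left(k,o \right)} = \left(-2\right)^{2} = 4$)
$K{\left(O \right)} = 4 O^{\frac{5}{2}}$ ($K{\left(O \right)} = 4 O^{2} \sqrt{O} = 4 O^{\frac{5}{2}}$)
$\frac{1}{K{\left(-168 \right)} + 14024} = \frac{1}{4 \left(-168\right)^{\frac{5}{2}} + 14024} = \frac{1}{4 \cdot 56448 i \sqrt{42} + 14024} = \frac{1}{225792 i \sqrt{42} + 14024} = \frac{1}{14024 + 225792 i \sqrt{42}}$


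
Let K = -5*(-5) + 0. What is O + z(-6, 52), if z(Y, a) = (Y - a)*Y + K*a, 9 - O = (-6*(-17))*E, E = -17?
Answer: 3391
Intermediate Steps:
K = 25 (K = 25 + 0 = 25)
O = 1743 (O = 9 - (-6*(-17))*(-17) = 9 - 102*(-17) = 9 - 1*(-1734) = 9 + 1734 = 1743)
z(Y, a) = 25*a + Y*(Y - a) (z(Y, a) = (Y - a)*Y + 25*a = Y*(Y - a) + 25*a = 25*a + Y*(Y - a))
O + z(-6, 52) = 1743 + ((-6)² + 25*52 - 1*(-6)*52) = 1743 + (36 + 1300 + 312) = 1743 + 1648 = 3391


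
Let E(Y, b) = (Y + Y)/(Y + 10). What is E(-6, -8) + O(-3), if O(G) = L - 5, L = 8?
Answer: 0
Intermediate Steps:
E(Y, b) = 2*Y/(10 + Y) (E(Y, b) = (2*Y)/(10 + Y) = 2*Y/(10 + Y))
O(G) = 3 (O(G) = 8 - 5 = 3)
E(-6, -8) + O(-3) = 2*(-6)/(10 - 6) + 3 = 2*(-6)/4 + 3 = 2*(-6)*(1/4) + 3 = -3 + 3 = 0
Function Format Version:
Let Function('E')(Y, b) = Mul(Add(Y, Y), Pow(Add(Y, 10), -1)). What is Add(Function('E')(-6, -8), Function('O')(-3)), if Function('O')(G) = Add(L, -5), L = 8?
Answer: 0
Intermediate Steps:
Function('E')(Y, b) = Mul(2, Y, Pow(Add(10, Y), -1)) (Function('E')(Y, b) = Mul(Mul(2, Y), Pow(Add(10, Y), -1)) = Mul(2, Y, Pow(Add(10, Y), -1)))
Function('O')(G) = 3 (Function('O')(G) = Add(8, -5) = 3)
Add(Function('E')(-6, -8), Function('O')(-3)) = Add(Mul(2, -6, Pow(Add(10, -6), -1)), 3) = Add(Mul(2, -6, Pow(4, -1)), 3) = Add(Mul(2, -6, Rational(1, 4)), 3) = Add(-3, 3) = 0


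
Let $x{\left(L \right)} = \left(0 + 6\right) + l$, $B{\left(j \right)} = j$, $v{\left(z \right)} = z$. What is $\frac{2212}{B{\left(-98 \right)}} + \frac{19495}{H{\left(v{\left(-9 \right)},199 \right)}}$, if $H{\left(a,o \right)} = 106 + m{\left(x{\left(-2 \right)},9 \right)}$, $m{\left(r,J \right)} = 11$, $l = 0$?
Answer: $\frac{117979}{819} \approx 144.05$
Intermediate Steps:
$x{\left(L \right)} = 6$ ($x{\left(L \right)} = \left(0 + 6\right) + 0 = 6 + 0 = 6$)
$H{\left(a,o \right)} = 117$ ($H{\left(a,o \right)} = 106 + 11 = 117$)
$\frac{2212}{B{\left(-98 \right)}} + \frac{19495}{H{\left(v{\left(-9 \right)},199 \right)}} = \frac{2212}{-98} + \frac{19495}{117} = 2212 \left(- \frac{1}{98}\right) + 19495 \cdot \frac{1}{117} = - \frac{158}{7} + \frac{19495}{117} = \frac{117979}{819}$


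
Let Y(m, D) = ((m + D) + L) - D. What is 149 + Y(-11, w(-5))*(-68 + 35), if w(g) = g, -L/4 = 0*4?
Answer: 512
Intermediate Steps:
L = 0 (L = -0*4 = -4*0 = 0)
Y(m, D) = m (Y(m, D) = ((m + D) + 0) - D = ((D + m) + 0) - D = (D + m) - D = m)
149 + Y(-11, w(-5))*(-68 + 35) = 149 - 11*(-68 + 35) = 149 - 11*(-33) = 149 + 363 = 512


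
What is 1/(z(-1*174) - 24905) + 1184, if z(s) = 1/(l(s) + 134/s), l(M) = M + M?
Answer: 894739892025/755692502 ≈ 1184.0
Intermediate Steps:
l(M) = 2*M
z(s) = 1/(2*s + 134/s)
1/(z(-1*174) - 24905) + 1184 = 1/((-1*174)/(2*(67 + (-1*174)²)) - 24905) + 1184 = 1/((½)*(-174)/(67 + (-174)²) - 24905) + 1184 = 1/((½)*(-174)/(67 + 30276) - 24905) + 1184 = 1/((½)*(-174)/30343 - 24905) + 1184 = 1/((½)*(-174)*(1/30343) - 24905) + 1184 = 1/(-87/30343 - 24905) + 1184 = 1/(-755692502/30343) + 1184 = -30343/755692502 + 1184 = 894739892025/755692502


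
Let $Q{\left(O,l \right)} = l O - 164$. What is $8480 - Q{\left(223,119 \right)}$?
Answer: $-17893$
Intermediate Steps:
$Q{\left(O,l \right)} = -164 + O l$ ($Q{\left(O,l \right)} = O l - 164 = -164 + O l$)
$8480 - Q{\left(223,119 \right)} = 8480 - \left(-164 + 223 \cdot 119\right) = 8480 - \left(-164 + 26537\right) = 8480 - 26373 = -17893$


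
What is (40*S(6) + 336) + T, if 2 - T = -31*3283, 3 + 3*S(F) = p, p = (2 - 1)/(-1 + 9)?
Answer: 306218/3 ≈ 1.0207e+5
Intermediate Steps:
p = ⅛ (p = 1/8 = 1*(⅛) = ⅛ ≈ 0.12500)
S(F) = -23/24 (S(F) = -1 + (⅓)*(⅛) = -1 + 1/24 = -23/24)
T = 101775 (T = 2 - (-31)*3283 = 2 - 1*(-101773) = 2 + 101773 = 101775)
(40*S(6) + 336) + T = (40*(-23/24) + 336) + 101775 = (-115/3 + 336) + 101775 = 893/3 + 101775 = 306218/3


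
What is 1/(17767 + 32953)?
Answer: 1/50720 ≈ 1.9716e-5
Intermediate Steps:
1/(17767 + 32953) = 1/50720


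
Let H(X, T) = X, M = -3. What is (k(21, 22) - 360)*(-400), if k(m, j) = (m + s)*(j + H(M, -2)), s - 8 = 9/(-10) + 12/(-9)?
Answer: -178280/3 ≈ -59427.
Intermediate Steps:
s = 173/30 (s = 8 + (9/(-10) + 12/(-9)) = 8 + (9*(-⅒) + 12*(-⅑)) = 8 + (-9/10 - 4/3) = 8 - 67/30 = 173/30 ≈ 5.7667)
k(m, j) = (-3 + j)*(173/30 + m) (k(m, j) = (m + 173/30)*(j - 3) = (173/30 + m)*(-3 + j) = (-3 + j)*(173/30 + m))
(k(21, 22) - 360)*(-400) = ((-173/10 - 3*21 + (173/30)*22 + 22*21) - 360)*(-400) = ((-173/10 - 63 + 1903/15 + 462) - 360)*(-400) = (15257/30 - 360)*(-400) = (4457/30)*(-400) = -178280/3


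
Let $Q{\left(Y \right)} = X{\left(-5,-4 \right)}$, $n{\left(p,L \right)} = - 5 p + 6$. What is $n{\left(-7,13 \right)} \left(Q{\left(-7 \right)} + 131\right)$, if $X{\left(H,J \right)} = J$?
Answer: $5207$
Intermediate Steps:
$n{\left(p,L \right)} = 6 - 5 p$
$Q{\left(Y \right)} = -4$
$n{\left(-7,13 \right)} \left(Q{\left(-7 \right)} + 131\right) = \left(6 - -35\right) \left(-4 + 131\right) = \left(6 + 35\right) 127 = 41 \cdot 127 = 5207$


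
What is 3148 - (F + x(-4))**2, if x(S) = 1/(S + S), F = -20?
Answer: 175551/64 ≈ 2743.0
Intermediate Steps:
x(S) = 1/(2*S)
3148 - (F + x(-4))**2 = 3148 - (-20 + (1/2)/(-4))**2 = 3148 - (-20 + (1/2)*(-1/4))**2 = 3148 - (-20 - 1/8)**2 = 3148 - (-161/8)**2 = 3148 - 1*25921/64 = 3148 - 25921/64 = 175551/64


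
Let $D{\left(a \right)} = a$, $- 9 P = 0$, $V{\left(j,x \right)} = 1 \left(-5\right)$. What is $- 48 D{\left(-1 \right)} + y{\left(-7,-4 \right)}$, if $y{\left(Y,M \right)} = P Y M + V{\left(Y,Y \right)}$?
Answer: $43$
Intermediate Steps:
$V{\left(j,x \right)} = -5$
$P = 0$ ($P = \left(- \frac{1}{9}\right) 0 = 0$)
$y{\left(Y,M \right)} = -5$ ($y{\left(Y,M \right)} = 0 Y M - 5 = 0 M - 5 = 0 - 5 = -5$)
$- 48 D{\left(-1 \right)} + y{\left(-7,-4 \right)} = \left(-48\right) \left(-1\right) - 5 = 48 - 5 = 43$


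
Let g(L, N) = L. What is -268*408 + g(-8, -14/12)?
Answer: -109352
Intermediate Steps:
-268*408 + g(-8, -14/12) = -268*408 - 8 = -109344 - 8 = -109352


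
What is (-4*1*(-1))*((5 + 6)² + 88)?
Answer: 836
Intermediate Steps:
(-4*1*(-1))*((5 + 6)² + 88) = (-4*(-1))*(11² + 88) = 4*(121 + 88) = 4*209 = 836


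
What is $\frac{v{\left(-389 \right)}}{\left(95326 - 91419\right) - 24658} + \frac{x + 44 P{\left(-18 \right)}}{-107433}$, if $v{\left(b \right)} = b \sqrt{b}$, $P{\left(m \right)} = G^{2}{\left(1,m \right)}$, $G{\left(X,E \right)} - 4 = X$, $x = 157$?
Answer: $- \frac{419}{35811} + \frac{389 i \sqrt{389}}{20751} \approx -0.0117 + 0.36973 i$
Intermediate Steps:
$G{\left(X,E \right)} = 4 + X$
$P{\left(m \right)} = 25$ ($P{\left(m \right)} = \left(4 + 1\right)^{2} = 5^{2} = 25$)
$v{\left(b \right)} = b^{\frac{3}{2}}$
$\frac{v{\left(-389 \right)}}{\left(95326 - 91419\right) - 24658} + \frac{x + 44 P{\left(-18 \right)}}{-107433} = \frac{\left(-389\right)^{\frac{3}{2}}}{\left(95326 - 91419\right) - 24658} + \frac{157 + 44 \cdot 25}{-107433} = \frac{\left(-389\right) i \sqrt{389}}{3907 - 24658} + \left(157 + 1100\right) \left(- \frac{1}{107433}\right) = \frac{\left(-389\right) i \sqrt{389}}{-20751} + 1257 \left(- \frac{1}{107433}\right) = - 389 i \sqrt{389} \left(- \frac{1}{20751}\right) - \frac{419}{35811} = \frac{389 i \sqrt{389}}{20751} - \frac{419}{35811} = - \frac{419}{35811} + \frac{389 i \sqrt{389}}{20751}$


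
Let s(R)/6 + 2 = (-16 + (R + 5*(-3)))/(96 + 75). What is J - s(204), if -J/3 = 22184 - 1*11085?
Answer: -1897591/57 ≈ -33291.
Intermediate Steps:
s(R) = -746/57 + 2*R/57 (s(R) = -12 + 6*((-16 + (R + 5*(-3)))/(96 + 75)) = -12 + 6*((-16 + (R - 15))/171) = -12 + 6*((-16 + (-15 + R))*(1/171)) = -12 + 6*((-31 + R)*(1/171)) = -12 + 6*(-31/171 + R/171) = -12 + (-62/57 + 2*R/57) = -746/57 + 2*R/57)
J = -33297 (J = -3*(22184 - 1*11085) = -3*(22184 - 11085) = -3*11099 = -33297)
J - s(204) = -33297 - (-746/57 + (2/57)*204) = -33297 - (-746/57 + 136/19) = -33297 - 1*(-338/57) = -33297 + 338/57 = -1897591/57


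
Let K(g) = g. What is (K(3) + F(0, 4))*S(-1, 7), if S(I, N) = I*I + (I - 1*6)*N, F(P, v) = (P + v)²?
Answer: -912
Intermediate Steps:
S(I, N) = I² + N*(-6 + I) (S(I, N) = I² + (I - 6)*N = I² + (-6 + I)*N = I² + N*(-6 + I))
(K(3) + F(0, 4))*S(-1, 7) = (3 + (0 + 4)²)*((-1)² - 6*7 - 1*7) = (3 + 4²)*(1 - 42 - 7) = (3 + 16)*(-48) = 19*(-48) = -912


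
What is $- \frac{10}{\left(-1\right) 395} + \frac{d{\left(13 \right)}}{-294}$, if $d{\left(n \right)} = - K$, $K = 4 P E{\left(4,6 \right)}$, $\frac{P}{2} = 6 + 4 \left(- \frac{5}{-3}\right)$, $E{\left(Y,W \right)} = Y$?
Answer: $\frac{48914}{34839} \approx 1.404$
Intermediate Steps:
$P = \frac{76}{3}$ ($P = 2 \left(6 + 4 \left(- \frac{5}{-3}\right)\right) = 2 \left(6 + 4 \left(\left(-5\right) \left(- \frac{1}{3}\right)\right)\right) = 2 \left(6 + 4 \cdot \frac{5}{3}\right) = 2 \left(6 + \frac{20}{3}\right) = 2 \cdot \frac{38}{3} = \frac{76}{3} \approx 25.333$)
$K = \frac{1216}{3}$ ($K = 4 \cdot \frac{76}{3} \cdot 4 = \frac{304}{3} \cdot 4 = \frac{1216}{3} \approx 405.33$)
$d{\left(n \right)} = - \frac{1216}{3}$ ($d{\left(n \right)} = \left(-1\right) \frac{1216}{3} = - \frac{1216}{3}$)
$- \frac{10}{\left(-1\right) 395} + \frac{d{\left(13 \right)}}{-294} = - \frac{10}{\left(-1\right) 395} - \frac{1216}{3 \left(-294\right)} = - \frac{10}{-395} - - \frac{608}{441} = \left(-10\right) \left(- \frac{1}{395}\right) + \frac{608}{441} = \frac{2}{79} + \frac{608}{441} = \frac{48914}{34839}$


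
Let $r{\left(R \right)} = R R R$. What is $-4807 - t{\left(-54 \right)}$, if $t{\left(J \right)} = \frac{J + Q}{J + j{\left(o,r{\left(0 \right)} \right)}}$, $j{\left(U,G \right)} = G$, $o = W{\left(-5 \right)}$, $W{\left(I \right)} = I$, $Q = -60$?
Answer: $- \frac{43282}{9} \approx -4809.1$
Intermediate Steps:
$r{\left(R \right)} = R^{3}$ ($r{\left(R \right)} = R^{2} R = R^{3}$)
$o = -5$
$t{\left(J \right)} = \frac{-60 + J}{J}$ ($t{\left(J \right)} = \frac{J - 60}{J + 0^{3}} = \frac{-60 + J}{J + 0} = \frac{-60 + J}{J}$)
$-4807 - t{\left(-54 \right)} = -4807 - \frac{-60 - 54}{-54} = -4807 - \left(- \frac{1}{54}\right) \left(-114\right) = -4807 - \frac{19}{9} = - \frac{43282}{9}$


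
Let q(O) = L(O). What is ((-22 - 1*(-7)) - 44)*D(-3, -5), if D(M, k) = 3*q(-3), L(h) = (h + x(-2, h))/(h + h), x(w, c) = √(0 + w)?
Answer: -177/2 + 59*I*√2/2 ≈ -88.5 + 41.719*I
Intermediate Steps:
x(w, c) = √w
L(h) = (h + I*√2)/(2*h) (L(h) = (h + √(-2))/(h + h) = (h + I*√2)/((2*h)) = (h + I*√2)*(1/(2*h)) = (h + I*√2)/(2*h))
q(O) = (O + I*√2)/(2*O)
D(M, k) = 3/2 - I*√2/2 (D(M, k) = 3*((½)*(-3 + I*√2)/(-3)) = 3*((½)*(-⅓)*(-3 + I*√2)) = 3*(½ - I*√2/6) = 3/2 - I*√2/2)
((-22 - 1*(-7)) - 44)*D(-3, -5) = ((-22 - 1*(-7)) - 44)*(3/2 - I*√2/2) = ((-22 + 7) - 44)*(3/2 - I*√2/2) = (-15 - 44)*(3/2 - I*√2/2) = -59*(3/2 - I*√2/2) = -177/2 + 59*I*√2/2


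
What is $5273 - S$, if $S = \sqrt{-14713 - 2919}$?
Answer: $5273 - 4 i \sqrt{1102} \approx 5273.0 - 132.79 i$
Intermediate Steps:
$S = 4 i \sqrt{1102}$ ($S = \sqrt{-17632} = 4 i \sqrt{1102} \approx 132.79 i$)
$5273 - S = 5273 - 4 i \sqrt{1102}$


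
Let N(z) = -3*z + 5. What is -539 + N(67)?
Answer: -735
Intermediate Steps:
N(z) = 5 - 3*z
-539 + N(67) = -539 + (5 - 3*67) = -539 + (5 - 201) = -539 - 196 = -735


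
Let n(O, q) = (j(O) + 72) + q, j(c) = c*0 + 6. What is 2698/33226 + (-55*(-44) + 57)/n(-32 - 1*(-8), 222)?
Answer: 41555101/4983900 ≈ 8.3379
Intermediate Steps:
j(c) = 6 (j(c) = 0 + 6 = 6)
n(O, q) = 78 + q (n(O, q) = (6 + 72) + q = 78 + q)
2698/33226 + (-55*(-44) + 57)/n(-32 - 1*(-8), 222) = 2698/33226 + (-55*(-44) + 57)/(78 + 222) = 2698*(1/33226) + (2420 + 57)/300 = 1349/16613 + 2477*(1/300) = 1349/16613 + 2477/300 = 41555101/4983900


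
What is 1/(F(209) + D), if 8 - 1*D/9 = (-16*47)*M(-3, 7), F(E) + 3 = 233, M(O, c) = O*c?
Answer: -1/141826 ≈ -7.0509e-6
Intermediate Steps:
F(E) = 230 (F(E) = -3 + 233 = 230)
D = -142056 (D = 72 - 9*(-16*47)*(-3*7) = 72 - (-6768)*(-21) = 72 - 9*15792 = 72 - 142128 = -142056)
1/(F(209) + D) = 1/(230 - 142056) = 1/(-141826) = -1/141826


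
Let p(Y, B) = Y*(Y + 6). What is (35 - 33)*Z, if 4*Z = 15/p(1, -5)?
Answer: 15/14 ≈ 1.0714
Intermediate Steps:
p(Y, B) = Y*(6 + Y)
Z = 15/28 (Z = (15/((1*(6 + 1))))/4 = (15/((1*7)))/4 = (15/7)/4 = (15*(1/7))/4 = (1/4)*(15/7) = 15/28 ≈ 0.53571)
(35 - 33)*Z = (35 - 33)*(15/28) = 2*(15/28) = 15/14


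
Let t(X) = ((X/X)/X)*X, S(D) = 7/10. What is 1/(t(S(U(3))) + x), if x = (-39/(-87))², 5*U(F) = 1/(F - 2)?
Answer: 841/1010 ≈ 0.83267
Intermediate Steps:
U(F) = 1/(5*(-2 + F)) (U(F) = 1/(5*(F - 2)) = 1/(5*(-2 + F)))
S(D) = 7/10 (S(D) = 7*(⅒) = 7/10)
t(X) = 1 (t(X) = (1/X)*X = X/X = 1)
x = 169/841 (x = (-39*(-1/87))² = (13/29)² = 169/841 ≈ 0.20095)
1/(t(S(U(3))) + x) = 1/(1 + 169/841) = 1/(1010/841) = 841/1010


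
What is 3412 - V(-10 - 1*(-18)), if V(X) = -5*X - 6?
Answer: 3458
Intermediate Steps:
V(X) = -6 - 5*X
3412 - V(-10 - 1*(-18)) = 3412 - (-6 - 5*(-10 - 1*(-18))) = 3412 - (-6 - 5*(-10 + 18)) = 3412 - (-6 - 5*8) = 3412 - (-6 - 40) = 3412 - 1*(-46) = 3412 + 46 = 3458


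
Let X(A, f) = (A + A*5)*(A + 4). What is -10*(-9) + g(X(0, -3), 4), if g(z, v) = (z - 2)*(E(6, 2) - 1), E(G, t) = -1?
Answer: 94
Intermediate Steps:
X(A, f) = 6*A*(4 + A) (X(A, f) = (A + 5*A)*(4 + A) = (6*A)*(4 + A) = 6*A*(4 + A))
g(z, v) = 4 - 2*z (g(z, v) = (z - 2)*(-1 - 1) = (-2 + z)*(-2) = 4 - 2*z)
-10*(-9) + g(X(0, -3), 4) = -10*(-9) + (4 - 12*0*(4 + 0)) = 90 + (4 - 12*0*4) = 90 + (4 - 2*0) = 90 + (4 + 0) = 90 + 4 = 94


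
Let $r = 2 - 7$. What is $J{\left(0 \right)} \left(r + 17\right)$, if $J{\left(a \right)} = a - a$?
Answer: $0$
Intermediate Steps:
$r = -5$ ($r = 2 - 7 = -5$)
$J{\left(a \right)} = 0$
$J{\left(0 \right)} \left(r + 17\right) = 0 \left(-5 + 17\right) = 0 \cdot 12 = 0$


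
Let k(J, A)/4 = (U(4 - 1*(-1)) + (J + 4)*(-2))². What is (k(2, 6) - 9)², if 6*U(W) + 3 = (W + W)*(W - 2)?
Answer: 46656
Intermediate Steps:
U(W) = -½ + W*(-2 + W)/3 (U(W) = -½ + ((W + W)*(W - 2))/6 = -½ + ((2*W)*(-2 + W))/6 = -½ + (2*W*(-2 + W))/6 = -½ + W*(-2 + W)/3)
k(J, A) = 4*(-7/2 - 2*J)² (k(J, A) = 4*((-½ - 2*(4 - 1*(-1))/3 + (4 - 1*(-1))²/3) + (J + 4)*(-2))² = 4*((-½ - 2*(4 + 1)/3 + (4 + 1)²/3) + (4 + J)*(-2))² = 4*((-½ - ⅔*5 + (⅓)*5²) + (-8 - 2*J))² = 4*((-½ - 10/3 + (⅓)*25) + (-8 - 2*J))² = 4*((-½ - 10/3 + 25/3) + (-8 - 2*J))² = 4*(9/2 + (-8 - 2*J))² = 4*(-7/2 - 2*J)²)
(k(2, 6) - 9)² = ((7 + 4*2)² - 9)² = ((7 + 8)² - 9)² = (15² - 9)² = (225 - 9)² = 216² = 46656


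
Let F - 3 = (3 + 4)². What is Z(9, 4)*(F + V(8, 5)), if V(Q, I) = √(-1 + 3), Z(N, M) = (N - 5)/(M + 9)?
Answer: 16 + 4*√2/13 ≈ 16.435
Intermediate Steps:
Z(N, M) = (-5 + N)/(9 + M)
F = 52 (F = 3 + (3 + 4)² = 3 + 7² = 3 + 49 = 52)
V(Q, I) = √2
Z(9, 4)*(F + V(8, 5)) = ((-5 + 9)/(9 + 4))*(52 + √2) = (4/13)*(52 + √2) = ((1/13)*4)*(52 + √2) = 4*(52 + √2)/13 = 16 + 4*√2/13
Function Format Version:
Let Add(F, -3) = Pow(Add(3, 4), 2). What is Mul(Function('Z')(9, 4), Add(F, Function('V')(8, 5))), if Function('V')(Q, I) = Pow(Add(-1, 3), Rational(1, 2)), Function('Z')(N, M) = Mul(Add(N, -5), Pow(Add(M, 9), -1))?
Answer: Add(16, Mul(Rational(4, 13), Pow(2, Rational(1, 2)))) ≈ 16.435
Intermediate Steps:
Function('Z')(N, M) = Mul(Pow(Add(9, M), -1), Add(-5, N)) (Function('Z')(N, M) = Mul(Add(-5, N), Pow(Add(9, M), -1)) = Mul(Pow(Add(9, M), -1), Add(-5, N)))
F = 52 (F = Add(3, Pow(Add(3, 4), 2)) = Add(3, Pow(7, 2)) = Add(3, 49) = 52)
Function('V')(Q, I) = Pow(2, Rational(1, 2))
Mul(Function('Z')(9, 4), Add(F, Function('V')(8, 5))) = Mul(Mul(Pow(Add(9, 4), -1), Add(-5, 9)), Add(52, Pow(2, Rational(1, 2)))) = Mul(Mul(Pow(13, -1), 4), Add(52, Pow(2, Rational(1, 2)))) = Mul(Mul(Rational(1, 13), 4), Add(52, Pow(2, Rational(1, 2)))) = Mul(Rational(4, 13), Add(52, Pow(2, Rational(1, 2)))) = Add(16, Mul(Rational(4, 13), Pow(2, Rational(1, 2))))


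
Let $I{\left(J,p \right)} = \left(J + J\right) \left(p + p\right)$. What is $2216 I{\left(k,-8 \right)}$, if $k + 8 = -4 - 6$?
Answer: $1276416$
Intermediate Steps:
$k = -18$ ($k = -8 - 10 = -18$)
$I{\left(J,p \right)} = 4 J p$ ($I{\left(J,p \right)} = 2 J 2 p = 4 J p$)
$2216 I{\left(k,-8 \right)} = 2216 \cdot 4 \left(-18\right) \left(-8\right) = 2216 \cdot 576 = 1276416$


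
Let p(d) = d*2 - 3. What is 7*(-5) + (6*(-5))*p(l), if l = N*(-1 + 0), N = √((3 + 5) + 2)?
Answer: 55 + 60*√10 ≈ 244.74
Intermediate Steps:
N = √10 (N = √(8 + 2) = √10 ≈ 3.1623)
l = -√10 (l = √10*(-1 + 0) = √10*(-1) = -√10 ≈ -3.1623)
p(d) = -3 + 2*d (p(d) = 2*d - 3 = -3 + 2*d)
7*(-5) + (6*(-5))*p(l) = 7*(-5) + (6*(-5))*(-3 + 2*(-√10)) = -35 - 30*(-3 - 2*√10) = -35 + (90 + 60*√10) = 55 + 60*√10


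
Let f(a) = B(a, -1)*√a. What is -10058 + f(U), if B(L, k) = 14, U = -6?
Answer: -10058 + 14*I*√6 ≈ -10058.0 + 34.293*I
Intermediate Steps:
f(a) = 14*√a
-10058 + f(U) = -10058 + 14*√(-6) = -10058 + 14*(I*√6) = -10058 + 14*I*√6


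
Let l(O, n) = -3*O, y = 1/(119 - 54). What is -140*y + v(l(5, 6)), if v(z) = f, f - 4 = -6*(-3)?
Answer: 258/13 ≈ 19.846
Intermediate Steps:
y = 1/65 ≈ 0.015385
f = 22 (f = 4 - 6*(-3) = 4 + 18 = 22)
v(z) = 22
-140*y + v(l(5, 6)) = -140*1/65 + 22 = -28/13 + 22 = 258/13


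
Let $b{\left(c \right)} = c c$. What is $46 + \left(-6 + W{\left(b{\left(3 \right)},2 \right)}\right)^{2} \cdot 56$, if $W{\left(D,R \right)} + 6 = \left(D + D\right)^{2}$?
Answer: $5451310$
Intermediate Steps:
$b{\left(c \right)} = c^{2}$
$W{\left(D,R \right)} = -6 + 4 D^{2}$ ($W{\left(D,R \right)} = -6 + \left(D + D\right)^{2} = -6 + \left(2 D\right)^{2} = -6 + 4 D^{2}$)
$46 + \left(-6 + W{\left(b{\left(3 \right)},2 \right)}\right)^{2} \cdot 56 = 46 + \left(-6 - \left(6 - 4 \left(3^{2}\right)^{2}\right)\right)^{2} \cdot 56 = 46 + \left(-6 - \left(6 - 4 \cdot 9^{2}\right)\right)^{2} \cdot 56 = 46 + \left(-6 + \left(-6 + 4 \cdot 81\right)\right)^{2} \cdot 56 = 46 + \left(-6 + \left(-6 + 324\right)\right)^{2} \cdot 56 = 46 + \left(-6 + 318\right)^{2} \cdot 56 = 46 + 312^{2} \cdot 56 = 46 + 97344 \cdot 56 = 46 + 5451264 = 5451310$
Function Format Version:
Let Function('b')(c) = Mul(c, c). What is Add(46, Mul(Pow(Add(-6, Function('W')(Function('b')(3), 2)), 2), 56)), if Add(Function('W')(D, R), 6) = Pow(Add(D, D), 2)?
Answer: 5451310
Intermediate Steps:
Function('b')(c) = Pow(c, 2)
Function('W')(D, R) = Add(-6, Mul(4, Pow(D, 2))) (Function('W')(D, R) = Add(-6, Pow(Add(D, D), 2)) = Add(-6, Pow(Mul(2, D), 2)) = Add(-6, Mul(4, Pow(D, 2))))
Add(46, Mul(Pow(Add(-6, Function('W')(Function('b')(3), 2)), 2), 56)) = Add(46, Mul(Pow(Add(-6, Add(-6, Mul(4, Pow(Pow(3, 2), 2)))), 2), 56)) = Add(46, Mul(Pow(Add(-6, Add(-6, Mul(4, Pow(9, 2)))), 2), 56)) = Add(46, Mul(Pow(Add(-6, Add(-6, Mul(4, 81))), 2), 56)) = Add(46, Mul(Pow(Add(-6, Add(-6, 324)), 2), 56)) = Add(46, Mul(Pow(Add(-6, 318), 2), 56)) = Add(46, Mul(Pow(312, 2), 56)) = Add(46, Mul(97344, 56)) = Add(46, 5451264) = 5451310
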